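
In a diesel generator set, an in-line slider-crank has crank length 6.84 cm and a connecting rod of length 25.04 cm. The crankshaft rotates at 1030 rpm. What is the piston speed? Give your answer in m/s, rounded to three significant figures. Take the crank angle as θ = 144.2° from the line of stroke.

ω = 2π·1030/60 = 107.9 rad/s
For an in-line slider-crank, x = r cosθ + √(L² − r² sin²θ), so v = −rω sinθ·[1 + r cosθ/√(L² − r² sin²θ)].
With r = 0.0684 m, L = 0.2504 m, θ = 144.2°: √(L² − r² sin²θ) = 0.24718 m.
v = −0.0684·107.9·0.58496·[1 + 0.0684·-0.81106/0.24718] = -3.3471 m/s.
|v| = 3.3471 m/s.

3.35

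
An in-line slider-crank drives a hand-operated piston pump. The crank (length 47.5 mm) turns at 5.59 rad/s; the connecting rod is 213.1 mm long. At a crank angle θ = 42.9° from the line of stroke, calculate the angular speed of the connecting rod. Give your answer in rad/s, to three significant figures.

ω = 5.59 rad/s
The rod makes angle φ with the slider axis where L sinφ = r sinθ; differentiating, L cosφ·φ̇ = r ω cosθ.
L cosφ = √(L² − r² sin²θ) = 0.21063 m.
|ω_rod| = r ω |cosθ| / √(L² − r² sin²θ) = 0.0475·5.59·0.73254/0.21063 = 0.92345 rad/s.

0.923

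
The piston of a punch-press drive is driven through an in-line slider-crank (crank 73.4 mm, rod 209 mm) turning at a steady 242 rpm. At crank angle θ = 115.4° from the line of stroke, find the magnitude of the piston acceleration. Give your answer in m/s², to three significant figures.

30.9

ω = 2π·242/60 = 25.34 rad/s
x(θ) = r cosθ + √(L² − r² sin²θ); with ω constant, a = ω²·d²x/dθ².
d²x/dθ² = −r cosθ − r²(cos2θ)/√u − r⁴ sin²2θ/(4u^{3/2}),  u = L² − r² sin²θ = 0.0392847 m².
Substituting r = 0.0734 m, L = 0.209 m, θ = 115.4°: d²x/dθ² = +0.048104 m.
a = ω²·d²x/dθ² = (25.34)²·(+0.048104) = +30.894 m/s²;  |a| = 30.894 m/s².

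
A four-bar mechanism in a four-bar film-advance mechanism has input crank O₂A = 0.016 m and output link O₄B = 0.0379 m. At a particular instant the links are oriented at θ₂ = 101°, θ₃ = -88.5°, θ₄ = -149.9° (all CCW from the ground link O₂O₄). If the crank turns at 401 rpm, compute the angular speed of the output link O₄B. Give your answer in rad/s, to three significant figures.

ω₂ = 41.99 rad/s (from 401 rpm).
Differentiating the loop-closure r₂e^{iθ₂}+r₃e^{iθ₃}=r₁+r₄e^{iθ₄} gives r₂ω₂e^{iθ₂}+r₃ω₃e^{iθ₃}=r₄ω₄e^{iθ₄}.
Eliminating the other unknown: ω₄ = r₂ω₂ sin(θ₂−θ₃) / [r₄ sin(θ₄−θ₃)].
Numerator sine = -0.16505; denominator sine = -0.87798.
Result = 0.016·41.99·(-0.16505) / (0.0379·(-0.87798)) = +3.3326 rad/s; magnitude 3.3326 rad/s.

3.33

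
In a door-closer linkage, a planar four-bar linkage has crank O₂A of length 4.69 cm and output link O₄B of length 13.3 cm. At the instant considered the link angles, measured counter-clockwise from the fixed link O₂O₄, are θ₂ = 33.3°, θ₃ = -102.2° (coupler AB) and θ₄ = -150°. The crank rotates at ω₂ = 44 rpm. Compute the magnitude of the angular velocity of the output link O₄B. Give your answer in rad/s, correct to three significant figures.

ω₂ = 4.608 rad/s (from 44 rpm).
Differentiating the loop-closure r₂e^{iθ₂}+r₃e^{iθ₃}=r₁+r₄e^{iθ₄} gives r₂ω₂e^{iθ₂}+r₃ω₃e^{iθ₃}=r₄ω₄e^{iθ₄}.
Eliminating the other unknown: ω₄ = r₂ω₂ sin(θ₂−θ₃) / [r₄ sin(θ₄−θ₃)].
Numerator sine = +0.70091; denominator sine = -0.74080.
Result = 0.0469·4.608·(+0.70091) / (0.133·(-0.74080)) = -1.5373 rad/s; magnitude 1.5373 rad/s.

1.54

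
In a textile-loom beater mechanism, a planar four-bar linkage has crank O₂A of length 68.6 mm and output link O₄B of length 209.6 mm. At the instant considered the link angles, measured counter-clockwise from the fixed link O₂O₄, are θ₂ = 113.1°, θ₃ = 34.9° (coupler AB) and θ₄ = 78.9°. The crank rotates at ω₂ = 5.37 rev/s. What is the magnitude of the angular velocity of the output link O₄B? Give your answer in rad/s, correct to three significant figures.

ω₂ = 33.74 rad/s (from 5.37 rev/s).
Differentiating the loop-closure r₂e^{iθ₂}+r₃e^{iθ₃}=r₁+r₄e^{iθ₄} gives r₂ω₂e^{iθ₂}+r₃ω₃e^{iθ₃}=r₄ω₄e^{iθ₄}.
Eliminating the other unknown: ω₄ = r₂ω₂ sin(θ₂−θ₃) / [r₄ sin(θ₄−θ₃)].
Numerator sine = +0.97887; denominator sine = +0.69466.
Result = 0.0686·33.74·(+0.97887) / (0.2096·(+0.69466)) = +15.561 rad/s; magnitude 15.561 rad/s.

15.6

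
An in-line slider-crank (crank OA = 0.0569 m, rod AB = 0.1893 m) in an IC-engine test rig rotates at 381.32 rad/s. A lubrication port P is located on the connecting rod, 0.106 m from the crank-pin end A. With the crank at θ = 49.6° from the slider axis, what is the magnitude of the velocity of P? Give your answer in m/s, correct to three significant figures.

19.4

ω = 381.3 rad/s.  Crank-pin speed |V_A| = rω = 21.697 m/s, perpendicular to OA.
Rod angle: sinφ = −(r/L) sinθ ⇒ φ = -13.233°; ω_rod = −rω cosθ/√(L²−r²sin²θ) = -76.312 rad/s.
V_P = V_A + ω_rod × AP, with AP = 0.106 m along the rod.
Components: V_Px = −rω sinθ − a·ω_rod·sinφ = -18.375 m/s;  V_Py = rω cosθ + a·ω_rod·cosφ = +6.188 m/s.
|V_P| = √(V_Px² + V_Py²) = 19.389 m/s.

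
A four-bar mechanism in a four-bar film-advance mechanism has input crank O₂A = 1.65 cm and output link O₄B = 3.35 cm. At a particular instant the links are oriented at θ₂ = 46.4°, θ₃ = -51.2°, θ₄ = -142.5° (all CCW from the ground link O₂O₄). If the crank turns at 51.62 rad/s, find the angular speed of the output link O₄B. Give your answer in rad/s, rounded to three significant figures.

ω₂ = 51.62 rad/s
Differentiating the loop-closure r₂e^{iθ₂}+r₃e^{iθ₃}=r₁+r₄e^{iθ₄} gives r₂ω₂e^{iθ₂}+r₃ω₃e^{iθ₃}=r₄ω₄e^{iθ₄}.
Eliminating the other unknown: ω₄ = r₂ω₂ sin(θ₂−θ₃) / [r₄ sin(θ₄−θ₃)].
Numerator sine = +0.99122; denominator sine = -0.99974.
Result = 0.0165·51.62·(+0.99122) / (0.0335·(-0.99974)) = -25.208 rad/s; magnitude 25.208 rad/s.

25.2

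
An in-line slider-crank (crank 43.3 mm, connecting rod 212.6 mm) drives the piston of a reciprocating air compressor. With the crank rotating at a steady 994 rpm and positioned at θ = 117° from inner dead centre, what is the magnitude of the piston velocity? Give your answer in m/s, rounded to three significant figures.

3.64

ω = 2π·994/60 = 104.1 rad/s
For an in-line slider-crank, x = r cosθ + √(L² − r² sin²θ), so v = −rω sinθ·[1 + r cosθ/√(L² − r² sin²θ)].
With r = 0.0433 m, L = 0.2126 m, θ = 117°: √(L² − r² sin²θ) = 0.20907 m.
v = −0.0433·104.1·0.89101·[1 + 0.0433·-0.45399/0.20907] = -3.6383 m/s.
|v| = 3.6383 m/s.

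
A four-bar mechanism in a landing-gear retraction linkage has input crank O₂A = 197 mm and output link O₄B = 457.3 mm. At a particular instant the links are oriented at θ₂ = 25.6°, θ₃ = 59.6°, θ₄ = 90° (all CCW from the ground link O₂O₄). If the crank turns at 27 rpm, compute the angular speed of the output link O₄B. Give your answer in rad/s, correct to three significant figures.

1.35

ω₂ = 2.827 rad/s (from 27 rpm).
Differentiating the loop-closure r₂e^{iθ₂}+r₃e^{iθ₃}=r₁+r₄e^{iθ₄} gives r₂ω₂e^{iθ₂}+r₃ω₃e^{iθ₃}=r₄ω₄e^{iθ₄}.
Eliminating the other unknown: ω₄ = r₂ω₂ sin(θ₂−θ₃) / [r₄ sin(θ₄−θ₃)].
Numerator sine = -0.55919; denominator sine = +0.50603.
Result = 0.197·2.827·(-0.55919) / (0.4573·(+0.50603)) = -1.346 rad/s; magnitude 1.346 rad/s.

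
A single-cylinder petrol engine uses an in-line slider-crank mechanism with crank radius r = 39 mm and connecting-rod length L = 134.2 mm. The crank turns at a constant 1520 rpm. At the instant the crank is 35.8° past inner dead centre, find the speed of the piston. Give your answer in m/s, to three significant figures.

ω = 2π·1520/60 = 159.2 rad/s
For an in-line slider-crank, x = r cosθ + √(L² − r² sin²θ), so v = −rω sinθ·[1 + r cosθ/√(L² − r² sin²θ)].
With r = 0.039 m, L = 0.1342 m, θ = 35.8°: √(L² − r² sin²θ) = 0.13225 m.
v = −0.039·159.2·0.58496·[1 + 0.039·0.81106/0.13225] = -4.4998 m/s.
|v| = 4.4998 m/s.

4.50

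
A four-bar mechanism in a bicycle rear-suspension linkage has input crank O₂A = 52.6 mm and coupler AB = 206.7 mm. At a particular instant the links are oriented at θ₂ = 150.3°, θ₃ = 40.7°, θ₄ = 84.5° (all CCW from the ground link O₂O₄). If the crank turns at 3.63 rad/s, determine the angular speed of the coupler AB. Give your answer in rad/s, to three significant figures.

ω₂ = 3.63 rad/s
Differentiating the loop-closure r₂e^{iθ₂}+r₃e^{iθ₃}=r₁+r₄e^{iθ₄} gives r₂ω₂e^{iθ₂}+r₃ω₃e^{iθ₃}=r₄ω₄e^{iθ₄}.
Eliminating the other unknown: ω₃ = r₂ω₂ sin(θ₄−θ₂) / [r₃ sin(θ₃−θ₄)].
Numerator sine = -0.91212; denominator sine = -0.69214.
Result = 0.0526·3.63·(-0.91212) / (0.2067·(-0.69214)) = +1.2173 rad/s; magnitude 1.2173 rad/s.

1.22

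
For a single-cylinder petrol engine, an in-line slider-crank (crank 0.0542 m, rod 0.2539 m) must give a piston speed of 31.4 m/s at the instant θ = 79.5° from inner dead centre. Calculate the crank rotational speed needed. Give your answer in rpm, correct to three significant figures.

For an in-line slider-crank, |v_piston| = rω|sinθ|·[1 + r cosθ/√(L² − r² sin²θ)].
With r = 0.0542 m, L = 0.2539 m, θ = 79.5°: the bracketed kinematic factor |dx/dθ| = 0.055413 m.
ω = v/|dx/dθ| = 31.4/0.055413 = 566.66 rad/s.
N = 60ω/(2π) = 5411.2 rpm.

5410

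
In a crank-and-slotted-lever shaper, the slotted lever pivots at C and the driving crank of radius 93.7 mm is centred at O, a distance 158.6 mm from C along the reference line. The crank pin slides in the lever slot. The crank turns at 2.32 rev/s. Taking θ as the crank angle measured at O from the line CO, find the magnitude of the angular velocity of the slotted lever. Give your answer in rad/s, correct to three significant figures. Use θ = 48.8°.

ω = 14.58 rad/s (from 2.32 rev/s).
Crank pin A relative to C: A = (d + r cosθ, r sinθ); lever angle φ = atan2(r sinθ, d + r cosθ).
Differentiating tanφ: φ̇ = rω(d cosθ + r)/(d² + r² + 2dr cosθ).
d² + r² + 2dr cosθ = |CA|² = 0.053511 m²;  d cosθ + r = +0.19817 m.
|ω_lever| = |0.0937·14.58·+0.19817| / 0.053511 = 5.0582 rad/s.

5.06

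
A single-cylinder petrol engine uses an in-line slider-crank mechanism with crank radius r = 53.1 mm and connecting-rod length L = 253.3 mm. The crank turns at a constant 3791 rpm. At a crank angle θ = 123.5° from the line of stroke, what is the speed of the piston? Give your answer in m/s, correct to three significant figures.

ω = 2π·3791/60 = 397 rad/s
For an in-line slider-crank, x = r cosθ + √(L² − r² sin²θ), so v = −rω sinθ·[1 + r cosθ/√(L² − r² sin²θ)].
With r = 0.0531 m, L = 0.2533 m, θ = 123.5°: √(L² − r² sin²θ) = 0.2494 m.
v = −0.0531·397·0.83389·[1 + 0.0531·-0.55194/0.2494] = -15.513 m/s.
|v| = 15.513 m/s.

15.5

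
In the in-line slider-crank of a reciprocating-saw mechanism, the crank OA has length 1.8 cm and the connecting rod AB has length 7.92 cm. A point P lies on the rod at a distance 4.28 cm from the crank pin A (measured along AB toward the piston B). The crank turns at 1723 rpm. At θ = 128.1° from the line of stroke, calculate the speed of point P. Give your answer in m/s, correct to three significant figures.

2.53

ω = 180.4 rad/s.  Crank-pin speed |V_A| = rω = 3.2478 m/s, perpendicular to OA.
Rod angle: sinφ = −(r/L) sinθ ⇒ φ = -10.303°; ω_rod = −rω cosθ/√(L²−r²sin²θ) = +25.718 rad/s.
V_P = V_A + ω_rod × AP, with AP = 0.0428 m along the rod.
Components: V_Px = −rω sinθ − a·ω_rod·sinφ = -2.3589 m/s;  V_Py = rω cosθ + a·ω_rod·cosφ = -0.92103 m/s.
|V_P| = √(V_Px² + V_Py²) = 2.5324 m/s.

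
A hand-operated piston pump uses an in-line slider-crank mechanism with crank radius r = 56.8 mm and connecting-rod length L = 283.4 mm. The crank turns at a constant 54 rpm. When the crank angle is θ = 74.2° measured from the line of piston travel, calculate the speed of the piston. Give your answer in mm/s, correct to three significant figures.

326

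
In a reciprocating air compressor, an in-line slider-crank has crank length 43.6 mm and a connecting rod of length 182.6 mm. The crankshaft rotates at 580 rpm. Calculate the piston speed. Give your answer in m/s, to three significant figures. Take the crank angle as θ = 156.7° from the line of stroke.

ω = 2π·580/60 = 60.74 rad/s
For an in-line slider-crank, x = r cosθ + √(L² − r² sin²θ), so v = −rω sinθ·[1 + r cosθ/√(L² − r² sin²θ)].
With r = 0.0436 m, L = 0.1826 m, θ = 156.7°: √(L² − r² sin²θ) = 0.18178 m.
v = −0.0436·60.74·0.39555·[1 + 0.0436·-0.91845/0.18178] = -0.81672 m/s.
|v| = 0.81672 m/s.

0.817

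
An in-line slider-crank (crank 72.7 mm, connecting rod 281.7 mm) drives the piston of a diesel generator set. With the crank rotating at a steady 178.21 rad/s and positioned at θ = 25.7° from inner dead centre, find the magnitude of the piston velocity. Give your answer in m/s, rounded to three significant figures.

6.93

ω = 178.2 rad/s
For an in-line slider-crank, x = r cosθ + √(L² − r² sin²θ), so v = −rω sinθ·[1 + r cosθ/√(L² − r² sin²θ)].
With r = 0.0727 m, L = 0.2817 m, θ = 25.7°: √(L² − r² sin²θ) = 0.27993 m.
v = −0.0727·178.2·0.43366·[1 + 0.0727·0.90108/0.27993] = -6.9332 m/s.
|v| = 6.9332 m/s.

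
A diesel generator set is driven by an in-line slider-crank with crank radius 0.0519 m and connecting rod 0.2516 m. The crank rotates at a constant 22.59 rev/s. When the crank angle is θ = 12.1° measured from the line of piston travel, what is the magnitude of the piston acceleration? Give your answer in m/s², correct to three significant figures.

ω = 2π·22.6 = 141.9 rad/s
x(θ) = r cosθ + √(L² − r² sin²θ); with ω constant, a = ω²·d²x/dθ².
d²x/dθ² = −r cosθ − r²(cos2θ)/√u − r⁴ sin²2θ/(4u^{3/2}),  u = L² − r² sin²θ = 0.0631842 m².
Substituting r = 0.0519 m, L = 0.2516 m, θ = 12.1°: d²x/dθ² = -0.06054 m.
a = ω²·d²x/dθ² = (141.9)²·(-0.06054) = -1219.7 m/s²;  |a| = 1219.7 m/s².

1220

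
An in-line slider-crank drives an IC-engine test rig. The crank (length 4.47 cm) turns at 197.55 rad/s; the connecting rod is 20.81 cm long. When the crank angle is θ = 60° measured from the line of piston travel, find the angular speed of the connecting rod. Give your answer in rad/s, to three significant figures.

21.6

ω = 197.6 rad/s
The rod makes angle φ with the slider axis where L sinφ = r sinθ; differentiating, L cosφ·φ̇ = r ω cosθ.
L cosφ = √(L² − r² sin²θ) = 0.20447 m.
|ω_rod| = r ω |cosθ| / √(L² − r² sin²θ) = 0.0447·197.6·0.50000/0.20447 = 21.594 rad/s.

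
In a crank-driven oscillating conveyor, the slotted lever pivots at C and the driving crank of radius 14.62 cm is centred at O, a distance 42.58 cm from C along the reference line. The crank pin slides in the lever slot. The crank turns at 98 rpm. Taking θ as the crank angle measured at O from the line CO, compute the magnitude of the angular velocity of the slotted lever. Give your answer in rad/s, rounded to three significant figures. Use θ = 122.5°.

ω = 10.26 rad/s (from 98 rpm).
Crank pin A relative to C: A = (d + r cosθ, r sinθ); lever angle φ = atan2(r sinθ, d + r cosθ).
Differentiating tanφ: φ̇ = rω(d cosθ + r)/(d² + r² + 2dr cosθ).
d² + r² + 2dr cosθ = |CA|² = 0.135784 m²;  d cosθ + r = -0.082582 m.
|ω_lever| = |0.1462·10.26·-0.082582| / 0.135784 = 0.91251 rad/s.

0.913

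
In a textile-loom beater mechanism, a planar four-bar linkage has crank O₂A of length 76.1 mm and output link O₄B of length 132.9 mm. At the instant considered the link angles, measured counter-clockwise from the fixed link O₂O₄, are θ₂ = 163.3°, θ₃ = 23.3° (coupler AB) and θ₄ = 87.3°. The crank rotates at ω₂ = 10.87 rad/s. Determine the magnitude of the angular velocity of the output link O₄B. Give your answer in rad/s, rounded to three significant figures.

4.45

ω₂ = 10.87 rad/s
Differentiating the loop-closure r₂e^{iθ₂}+r₃e^{iθ₃}=r₁+r₄e^{iθ₄} gives r₂ω₂e^{iθ₂}+r₃ω₃e^{iθ₃}=r₄ω₄e^{iθ₄}.
Eliminating the other unknown: ω₄ = r₂ω₂ sin(θ₂−θ₃) / [r₄ sin(θ₄−θ₃)].
Numerator sine = +0.64279; denominator sine = +0.89879.
Result = 0.0761·10.87·(+0.64279) / (0.1329·(+0.89879)) = +4.4514 rad/s; magnitude 4.4514 rad/s.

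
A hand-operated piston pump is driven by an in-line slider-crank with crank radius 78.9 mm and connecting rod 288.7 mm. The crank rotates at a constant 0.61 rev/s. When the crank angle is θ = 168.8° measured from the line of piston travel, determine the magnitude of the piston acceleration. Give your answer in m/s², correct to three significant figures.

ω = 2π·0.61 = 3.833 rad/s
x(θ) = r cosθ + √(L² − r² sin²θ); with ω constant, a = ω²·d²x/dθ².
d²x/dθ² = −r cosθ − r²(cos2θ)/√u − r⁴ sin²2θ/(4u^{3/2}),  u = L² − r² sin²θ = 0.0831128 m².
Substituting r = 0.0789 m, L = 0.2887 m, θ = 168.8°: d²x/dθ² = +0.057375 m.
a = ω²·d²x/dθ² = (3.833)²·(+0.057375) = +0.84283 m/s²;  |a| = 0.84283 m/s².

0.843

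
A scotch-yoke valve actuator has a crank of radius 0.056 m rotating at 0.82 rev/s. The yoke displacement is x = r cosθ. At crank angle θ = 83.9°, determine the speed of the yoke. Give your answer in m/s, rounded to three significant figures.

0.287

ω = 5.152 rad/s (from 0.82 rev/s).
x = r cosθ ⇒ ẋ = −rω sinθ.
|v| = rω|sinθ| = 0.056·5.152·|sin 83.9°| = 0.28689 m/s.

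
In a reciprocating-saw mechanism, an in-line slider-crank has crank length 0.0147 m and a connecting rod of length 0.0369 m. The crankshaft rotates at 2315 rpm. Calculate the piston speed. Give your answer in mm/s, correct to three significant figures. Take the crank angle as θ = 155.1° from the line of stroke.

950

ω = 2π·2315/60 = 242.4 rad/s
For an in-line slider-crank, x = r cosθ + √(L² − r² sin²θ), so v = −rω sinθ·[1 + r cosθ/√(L² − r² sin²θ)].
With r = 0.0147 m, L = 0.0369 m, θ = 155.1°: √(L² − r² sin²θ) = 0.036377 m.
v = −0.0147·242.4·0.42104·[1 + 0.0147·-0.90704/0.036377] = -0.95047 m/s.
|v| = 0.95047 m/s = 950.47 mm/s.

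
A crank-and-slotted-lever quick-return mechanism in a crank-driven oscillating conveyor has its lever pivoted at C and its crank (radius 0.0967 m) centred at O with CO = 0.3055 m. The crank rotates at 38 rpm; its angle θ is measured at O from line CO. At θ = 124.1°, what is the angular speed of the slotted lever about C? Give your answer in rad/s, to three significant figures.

ω = 3.979 rad/s (from 38 rpm).
Crank pin A relative to C: A = (d + r cosθ, r sinθ); lever angle φ = atan2(r sinθ, d + r cosθ).
Differentiating tanφ: φ̇ = rω(d cosθ + r)/(d² + r² + 2dr cosθ).
d² + r² + 2dr cosθ = |CA|² = 0.0695565 m²;  d cosθ + r = -0.074575 m.
|ω_lever| = |0.0967·3.979·-0.074575| / 0.0695565 = 0.41257 rad/s.

0.413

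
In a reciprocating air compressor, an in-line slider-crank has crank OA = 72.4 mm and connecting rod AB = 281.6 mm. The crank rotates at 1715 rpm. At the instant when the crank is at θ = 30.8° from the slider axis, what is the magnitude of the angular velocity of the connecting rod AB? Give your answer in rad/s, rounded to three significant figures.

40.0

ω = 179.6 rad/s (converted from 1715 rpm).
The rod makes angle φ with the slider axis where L sinφ = r sinθ; differentiating, L cosφ·φ̇ = r ω cosθ.
L cosφ = √(L² − r² sin²θ) = 0.27915 m.
|ω_rod| = r ω |cosθ| / √(L² − r² sin²θ) = 0.0724·179.6·0.85896/0.27915 = 40.01 rad/s.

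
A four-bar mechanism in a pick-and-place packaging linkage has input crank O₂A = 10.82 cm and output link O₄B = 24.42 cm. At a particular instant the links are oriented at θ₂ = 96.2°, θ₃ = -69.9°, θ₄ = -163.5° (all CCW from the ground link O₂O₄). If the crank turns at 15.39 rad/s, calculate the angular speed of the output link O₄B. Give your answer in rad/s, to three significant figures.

ω₂ = 15.39 rad/s
Differentiating the loop-closure r₂e^{iθ₂}+r₃e^{iθ₃}=r₁+r₄e^{iθ₄} gives r₂ω₂e^{iθ₂}+r₃ω₃e^{iθ₃}=r₄ω₄e^{iθ₄}.
Eliminating the other unknown: ω₄ = r₂ω₂ sin(θ₂−θ₃) / [r₄ sin(θ₄−θ₃)].
Numerator sine = +0.24023; denominator sine = -0.99803.
Result = 0.1082·15.39·(+0.24023) / (0.2442·(-0.99803)) = -1.6414 rad/s; magnitude 1.6414 rad/s.

1.64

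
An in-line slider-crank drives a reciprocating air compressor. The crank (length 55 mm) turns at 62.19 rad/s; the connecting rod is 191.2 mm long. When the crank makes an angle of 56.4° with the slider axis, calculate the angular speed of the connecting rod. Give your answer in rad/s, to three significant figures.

ω = 62.19 rad/s
The rod makes angle φ with the slider axis where L sinφ = r sinθ; differentiating, L cosφ·φ̇ = r ω cosθ.
L cosφ = √(L² − r² sin²θ) = 0.18563 m.
|ω_rod| = r ω |cosθ| / √(L² − r² sin²θ) = 0.055·62.19·0.55339/0.18563 = 10.197 rad/s.

10.2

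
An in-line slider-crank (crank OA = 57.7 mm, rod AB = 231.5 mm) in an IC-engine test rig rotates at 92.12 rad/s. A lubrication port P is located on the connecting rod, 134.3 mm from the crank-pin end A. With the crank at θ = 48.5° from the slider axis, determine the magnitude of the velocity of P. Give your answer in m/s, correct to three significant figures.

ω = 92.12 rad/s.  Crank-pin speed |V_A| = rω = 5.3153 m/s, perpendicular to OA.
Rod angle: sinφ = −(r/L) sinθ ⇒ φ = -10.759°; ω_rod = −rω cosθ/√(L²−r²sin²θ) = -15.486 rad/s.
V_P = V_A + ω_rod × AP, with AP = 0.1343 m along the rod.
Components: V_Px = −rω sinθ − a·ω_rod·sinφ = -4.3692 m/s;  V_Py = rω cosθ + a·ω_rod·cosφ = +1.4788 m/s.
|V_P| = √(V_Px² + V_Py²) = 4.6127 m/s.

4.61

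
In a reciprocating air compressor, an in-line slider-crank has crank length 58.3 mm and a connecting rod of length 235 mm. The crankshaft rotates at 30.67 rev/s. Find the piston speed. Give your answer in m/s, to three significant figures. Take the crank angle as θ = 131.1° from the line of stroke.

7.06

ω = 2π·30.7 = 192.7 rad/s
For an in-line slider-crank, x = r cosθ + √(L² − r² sin²θ), so v = −rω sinθ·[1 + r cosθ/√(L² − r² sin²θ)].
With r = 0.0583 m, L = 0.235 m, θ = 131.1°: √(L² − r² sin²θ) = 0.23086 m.
v = −0.0583·192.7·0.75356·[1 + 0.0583·-0.65738/0.23086] = -7.0606 m/s.
|v| = 7.0606 m/s.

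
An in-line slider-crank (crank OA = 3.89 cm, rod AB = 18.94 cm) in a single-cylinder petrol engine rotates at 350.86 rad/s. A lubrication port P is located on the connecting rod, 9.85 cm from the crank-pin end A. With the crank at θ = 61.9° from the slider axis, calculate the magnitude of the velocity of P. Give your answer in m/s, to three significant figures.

ω = 350.9 rad/s.  Crank-pin speed |V_A| = rω = 13.648 m/s, perpendicular to OA.
Rod angle: sinφ = −(r/L) sinθ ⇒ φ = -10.438°; ω_rod = −rω cosθ/√(L²−r²sin²θ) = -34.513 rad/s.
V_P = V_A + ω_rod × AP, with AP = 0.0985 m along the rod.
Components: V_Px = −rω sinθ − a·ω_rod·sinφ = -12.656 m/s;  V_Py = rω cosθ + a·ω_rod·cosφ = +3.0853 m/s.
|V_P| = √(V_Px² + V_Py²) = 13.026 m/s.

13.0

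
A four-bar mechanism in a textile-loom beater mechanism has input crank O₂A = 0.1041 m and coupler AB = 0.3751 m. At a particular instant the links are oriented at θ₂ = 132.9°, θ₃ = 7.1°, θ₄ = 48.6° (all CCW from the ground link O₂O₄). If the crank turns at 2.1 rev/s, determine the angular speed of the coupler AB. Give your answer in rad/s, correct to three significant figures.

5.50

ω₂ = 13.19 rad/s (from 2.1 rev/s).
Differentiating the loop-closure r₂e^{iθ₂}+r₃e^{iθ₃}=r₁+r₄e^{iθ₄} gives r₂ω₂e^{iθ₂}+r₃ω₃e^{iθ₃}=r₄ω₄e^{iθ₄}.
Eliminating the other unknown: ω₃ = r₂ω₂ sin(θ₄−θ₂) / [r₃ sin(θ₃−θ₄)].
Numerator sine = -0.99506; denominator sine = -0.66262.
Result = 0.1041·13.19·(-0.99506) / (0.3751·(-0.66262)) = +5.499 rad/s; magnitude 5.499 rad/s.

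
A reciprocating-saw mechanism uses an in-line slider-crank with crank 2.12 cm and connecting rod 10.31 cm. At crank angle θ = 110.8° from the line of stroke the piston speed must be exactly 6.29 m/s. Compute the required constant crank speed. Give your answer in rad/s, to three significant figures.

343

For an in-line slider-crank, |v_piston| = rω|sinθ|·[1 + r cosθ/√(L² − r² sin²θ)].
With r = 0.0212 m, L = 0.1031 m, θ = 110.8°: the bracketed kinematic factor |dx/dθ| = 0.018344 m.
ω = v/|dx/dθ| = 6.29/0.018344 = 342.9 rad/s.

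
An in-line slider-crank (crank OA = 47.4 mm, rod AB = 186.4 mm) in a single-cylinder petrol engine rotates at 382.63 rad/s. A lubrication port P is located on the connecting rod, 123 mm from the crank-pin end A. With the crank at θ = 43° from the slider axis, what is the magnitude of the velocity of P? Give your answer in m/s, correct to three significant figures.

14.6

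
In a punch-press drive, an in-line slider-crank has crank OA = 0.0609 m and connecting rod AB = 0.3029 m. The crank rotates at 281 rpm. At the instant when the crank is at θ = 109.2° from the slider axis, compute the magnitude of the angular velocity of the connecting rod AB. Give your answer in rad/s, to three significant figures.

1.98

ω = 29.43 rad/s (converted from 281 rpm).
The rod makes angle φ with the slider axis where L sinφ = r sinθ; differentiating, L cosφ·φ̇ = r ω cosθ.
L cosφ = √(L² − r² sin²θ) = 0.29739 m.
|ω_rod| = r ω |cosθ| / √(L² − r² sin²θ) = 0.0609·29.43·0.32887/0.29739 = 1.9817 rad/s.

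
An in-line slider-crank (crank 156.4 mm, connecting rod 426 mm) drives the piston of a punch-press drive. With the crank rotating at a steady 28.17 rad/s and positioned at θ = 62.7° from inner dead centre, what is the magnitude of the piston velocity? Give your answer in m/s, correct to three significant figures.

4.61

ω = 28.17 rad/s
For an in-line slider-crank, x = r cosθ + √(L² − r² sin²θ), so v = −rω sinθ·[1 + r cosθ/√(L² − r² sin²θ)].
With r = 0.1564 m, L = 0.426 m, θ = 62.7°: √(L² − r² sin²θ) = 0.40269 m.
v = −0.1564·28.17·0.88862·[1 + 0.1564·0.45865/0.40269] = -4.6125 m/s.
|v| = 4.6125 m/s.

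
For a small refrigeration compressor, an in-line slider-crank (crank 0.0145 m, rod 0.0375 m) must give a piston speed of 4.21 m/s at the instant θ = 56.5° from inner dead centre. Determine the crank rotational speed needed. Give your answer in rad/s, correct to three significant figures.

For an in-line slider-crank, |v_piston| = rω|sinθ|·[1 + r cosθ/√(L² − r² sin²θ)].
With r = 0.0145 m, L = 0.0375 m, θ = 56.5°: the bracketed kinematic factor |dx/dθ| = 0.014817 m.
ω = v/|dx/dθ| = 4.21/0.014817 = 284.12 rad/s.

284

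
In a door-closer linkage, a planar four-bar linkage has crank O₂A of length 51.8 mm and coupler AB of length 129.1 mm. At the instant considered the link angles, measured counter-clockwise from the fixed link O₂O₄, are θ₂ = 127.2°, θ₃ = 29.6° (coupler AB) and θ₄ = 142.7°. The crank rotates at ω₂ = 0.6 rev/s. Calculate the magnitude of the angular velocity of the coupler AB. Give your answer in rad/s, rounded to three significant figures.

0.439

ω₂ = 3.77 rad/s (from 0.6 rev/s).
Differentiating the loop-closure r₂e^{iθ₂}+r₃e^{iθ₃}=r₁+r₄e^{iθ₄} gives r₂ω₂e^{iθ₂}+r₃ω₃e^{iθ₃}=r₄ω₄e^{iθ₄}.
Eliminating the other unknown: ω₃ = r₂ω₂ sin(θ₄−θ₂) / [r₃ sin(θ₃−θ₄)].
Numerator sine = +0.26724; denominator sine = -0.91982.
Result = 0.0518·3.77·(+0.26724) / (0.1291·(-0.91982)) = -0.43947 rad/s; magnitude 0.43947 rad/s.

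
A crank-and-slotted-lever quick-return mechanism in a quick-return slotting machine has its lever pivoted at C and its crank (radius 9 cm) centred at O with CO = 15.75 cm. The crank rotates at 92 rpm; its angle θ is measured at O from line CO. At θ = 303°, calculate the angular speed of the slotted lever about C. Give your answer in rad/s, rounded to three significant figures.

3.15

ω = 9.634 rad/s (from 92 rpm).
Crank pin A relative to C: A = (d + r cosθ, r sinθ); lever angle φ = atan2(r sinθ, d + r cosθ).
Differentiating tanφ: φ̇ = rω(d cosθ + r)/(d² + r² + 2dr cosθ).
d² + r² + 2dr cosθ = |CA|² = 0.0483468 m²;  d cosθ + r = +0.17578 m.
|ω_lever| = |0.09·9.634·+0.17578| / 0.0483468 = 3.1526 rad/s.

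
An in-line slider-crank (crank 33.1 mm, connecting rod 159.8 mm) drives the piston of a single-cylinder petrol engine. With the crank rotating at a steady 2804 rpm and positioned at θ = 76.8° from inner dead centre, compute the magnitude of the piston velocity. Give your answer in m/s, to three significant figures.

ω = 2π·2804/60 = 293.6 rad/s
For an in-line slider-crank, x = r cosθ + √(L² − r² sin²θ), so v = −rω sinθ·[1 + r cosθ/√(L² − r² sin²θ)].
With r = 0.0331 m, L = 0.1598 m, θ = 76.8°: √(L² − r² sin²θ) = 0.15652 m.
v = −0.0331·293.6·0.97358·[1 + 0.0331·0.22835/0.15652] = -9.9195 m/s.
|v| = 9.9195 m/s.

9.92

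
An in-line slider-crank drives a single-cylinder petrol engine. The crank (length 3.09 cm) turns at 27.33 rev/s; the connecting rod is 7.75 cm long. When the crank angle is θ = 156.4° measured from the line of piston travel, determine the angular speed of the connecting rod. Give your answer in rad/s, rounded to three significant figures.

63.6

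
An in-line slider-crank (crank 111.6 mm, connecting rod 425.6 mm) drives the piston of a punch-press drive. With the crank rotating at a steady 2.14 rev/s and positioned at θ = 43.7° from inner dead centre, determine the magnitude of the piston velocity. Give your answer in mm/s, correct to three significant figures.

1240

ω = 2π·2.14 = 13.45 rad/s
For an in-line slider-crank, x = r cosθ + √(L² − r² sin²θ), so v = −rω sinθ·[1 + r cosθ/√(L² − r² sin²θ)].
With r = 0.1116 m, L = 0.4256 m, θ = 43.7°: √(L² − r² sin²θ) = 0.41856 m.
v = −0.1116·13.45·0.69088·[1 + 0.1116·0.72297/0.41856] = -1.2366 m/s.
|v| = 1.2366 m/s = 1236.6 mm/s.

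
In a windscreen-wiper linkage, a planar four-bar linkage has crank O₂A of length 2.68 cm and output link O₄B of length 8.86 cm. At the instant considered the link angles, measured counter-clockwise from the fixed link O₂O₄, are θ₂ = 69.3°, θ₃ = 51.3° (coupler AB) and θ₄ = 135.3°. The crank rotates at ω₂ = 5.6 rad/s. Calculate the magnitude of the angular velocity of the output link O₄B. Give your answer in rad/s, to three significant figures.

ω₂ = 5.6 rad/s
Differentiating the loop-closure r₂e^{iθ₂}+r₃e^{iθ₃}=r₁+r₄e^{iθ₄} gives r₂ω₂e^{iθ₂}+r₃ω₃e^{iθ₃}=r₄ω₄e^{iθ₄}.
Eliminating the other unknown: ω₄ = r₂ω₂ sin(θ₂−θ₃) / [r₄ sin(θ₄−θ₃)].
Numerator sine = +0.30902; denominator sine = +0.99452.
Result = 0.0268·5.6·(+0.30902) / (0.0886·(+0.99452)) = +0.52633 rad/s; magnitude 0.52633 rad/s.

0.526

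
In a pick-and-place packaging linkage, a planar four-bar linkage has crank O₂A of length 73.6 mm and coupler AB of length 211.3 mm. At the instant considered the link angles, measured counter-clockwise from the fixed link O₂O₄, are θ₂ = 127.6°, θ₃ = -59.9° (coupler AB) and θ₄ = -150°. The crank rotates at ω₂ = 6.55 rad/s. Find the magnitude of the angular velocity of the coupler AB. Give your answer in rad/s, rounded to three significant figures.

ω₂ = 6.55 rad/s
Differentiating the loop-closure r₂e^{iθ₂}+r₃e^{iθ₃}=r₁+r₄e^{iθ₄} gives r₂ω₂e^{iθ₂}+r₃ω₃e^{iθ₃}=r₄ω₄e^{iθ₄}.
Eliminating the other unknown: ω₃ = r₂ω₂ sin(θ₄−θ₂) / [r₃ sin(θ₃−θ₄)].
Numerator sine = +0.99122; denominator sine = +1.00000.
Result = 0.0736·6.55·(+0.99122) / (0.2113·(+1.00000)) = +2.2615 rad/s; magnitude 2.2615 rad/s.

2.26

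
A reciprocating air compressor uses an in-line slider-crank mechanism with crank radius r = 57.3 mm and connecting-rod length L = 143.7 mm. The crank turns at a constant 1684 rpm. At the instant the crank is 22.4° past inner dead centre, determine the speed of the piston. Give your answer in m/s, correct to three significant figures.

5.29

ω = 2π·1684/60 = 176.3 rad/s
For an in-line slider-crank, x = r cosθ + √(L² − r² sin²θ), so v = −rω sinθ·[1 + r cosθ/√(L² − r² sin²θ)].
With r = 0.0573 m, L = 0.1437 m, θ = 22.4°: √(L² − r² sin²θ) = 0.14203 m.
v = −0.0573·176.3·0.38107·[1 + 0.0573·0.92455/0.14203] = -5.2869 m/s.
|v| = 5.2869 m/s.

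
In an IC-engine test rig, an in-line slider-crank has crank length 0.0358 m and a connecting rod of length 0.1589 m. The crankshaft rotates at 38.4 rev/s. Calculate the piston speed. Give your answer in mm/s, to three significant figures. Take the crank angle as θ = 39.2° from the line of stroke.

6420

ω = 2π·38.4 = 241.3 rad/s
For an in-line slider-crank, x = r cosθ + √(L² − r² sin²θ), so v = −rω sinθ·[1 + r cosθ/√(L² − r² sin²θ)].
With r = 0.0358 m, L = 0.1589 m, θ = 39.2°: √(L² − r² sin²θ) = 0.15728 m.
v = −0.0358·241.3·0.63203·[1 + 0.0358·0.77494/0.15728] = -6.4222 m/s.
|v| = 6.4222 m/s = 6422.2 mm/s.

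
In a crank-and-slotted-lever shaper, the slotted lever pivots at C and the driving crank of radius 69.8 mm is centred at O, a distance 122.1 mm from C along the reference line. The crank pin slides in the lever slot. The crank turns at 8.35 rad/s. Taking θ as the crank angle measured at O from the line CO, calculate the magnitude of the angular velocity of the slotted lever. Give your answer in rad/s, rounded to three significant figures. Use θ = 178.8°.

ω = 8.35 rad/s
Crank pin A relative to C: A = (d + r cosθ, r sinθ); lever angle φ = atan2(r sinθ, d + r cosθ).
Differentiating tanφ: φ̇ = rω(d cosθ + r)/(d² + r² + 2dr cosθ).
d² + r² + 2dr cosθ = |CA|² = 0.00273903 m²;  d cosθ + r = -0.052273 m.
|ω_lever| = |0.0698·8.35·-0.052273| / 0.00273903 = 11.123 rad/s.

11.1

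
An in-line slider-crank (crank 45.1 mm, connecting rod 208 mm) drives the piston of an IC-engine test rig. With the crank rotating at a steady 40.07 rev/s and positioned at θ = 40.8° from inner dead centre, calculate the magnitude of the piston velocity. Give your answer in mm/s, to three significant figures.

8650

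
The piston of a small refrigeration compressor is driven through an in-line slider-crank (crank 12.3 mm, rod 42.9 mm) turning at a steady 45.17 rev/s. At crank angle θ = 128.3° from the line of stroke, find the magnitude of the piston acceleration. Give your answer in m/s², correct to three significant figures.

676

ω = 2π·45.2 = 283.8 rad/s
x(θ) = r cosθ + √(L² − r² sin²θ); with ω constant, a = ω²·d²x/dθ².
d²x/dθ² = −r cosθ − r²(cos2θ)/√u − r⁴ sin²2θ/(4u^{3/2}),  u = L² − r² sin²θ = 0.00174723 m².
Substituting r = 0.0123 m, L = 0.0429 m, θ = 128.3°: d²x/dθ² = +0.0083879 m.
a = ω²·d²x/dθ² = (283.8)²·(+0.0083879) = +675.64 m/s²;  |a| = 675.64 m/s².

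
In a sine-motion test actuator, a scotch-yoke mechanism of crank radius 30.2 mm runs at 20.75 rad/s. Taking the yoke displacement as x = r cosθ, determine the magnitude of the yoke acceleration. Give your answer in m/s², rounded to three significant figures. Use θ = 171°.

ω = 20.75 rad/s
x = r cosθ ⇒ ẍ = −rω² cosθ (ω constant).
|a| = rω²|cosθ| = 0.0302·(20.75)²·|cos 171°| = 12.843 m/s².

12.8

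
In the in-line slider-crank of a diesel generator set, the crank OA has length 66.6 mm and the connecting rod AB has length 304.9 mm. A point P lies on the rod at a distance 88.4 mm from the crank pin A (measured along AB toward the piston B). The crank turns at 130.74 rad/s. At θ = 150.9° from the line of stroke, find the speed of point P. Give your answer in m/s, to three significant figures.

ω = 130.7 rad/s.  Crank-pin speed |V_A| = rω = 8.7073 m/s, perpendicular to OA.
Rod angle: sinφ = −(r/L) sinθ ⇒ φ = -6.098°; ω_rod = −rω cosθ/√(L²−r²sin²θ) = +25.095 rad/s.
V_P = V_A + ω_rod × AP, with AP = 0.0884 m along the rod.
Components: V_Px = −rω sinθ − a·ω_rod·sinφ = -3.999 m/s;  V_Py = rω cosθ + a·ω_rod·cosφ = -5.4023 m/s.
|V_P| = √(V_Px² + V_Py²) = 6.7214 m/s.

6.72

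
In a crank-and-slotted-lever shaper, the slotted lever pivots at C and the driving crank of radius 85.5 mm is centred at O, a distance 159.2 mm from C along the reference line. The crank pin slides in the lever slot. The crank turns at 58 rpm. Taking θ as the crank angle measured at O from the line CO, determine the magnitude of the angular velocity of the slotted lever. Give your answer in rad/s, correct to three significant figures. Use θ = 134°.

0.948

ω = 6.074 rad/s (from 58 rpm).
Crank pin A relative to C: A = (d + r cosθ, r sinθ); lever angle φ = atan2(r sinθ, d + r cosθ).
Differentiating tanφ: φ̇ = rω(d cosθ + r)/(d² + r² + 2dr cosθ).
d² + r² + 2dr cosθ = |CA|² = 0.0137441 m²;  d cosθ + r = -0.02509 m.
|ω_lever| = |0.0855·6.074·-0.02509| / 0.0137441 = 0.94798 rad/s.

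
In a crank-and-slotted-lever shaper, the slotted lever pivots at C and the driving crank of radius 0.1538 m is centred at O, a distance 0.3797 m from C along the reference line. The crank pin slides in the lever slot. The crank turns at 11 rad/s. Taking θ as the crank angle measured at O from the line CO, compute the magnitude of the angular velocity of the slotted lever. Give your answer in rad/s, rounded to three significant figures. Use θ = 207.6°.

4.81

ω = 11 rad/s
Crank pin A relative to C: A = (d + r cosθ, r sinθ); lever angle φ = atan2(r sinθ, d + r cosθ).
Differentiating tanφ: φ̇ = rω(d cosθ + r)/(d² + r² + 2dr cosθ).
d² + r² + 2dr cosθ = |CA|² = 0.0643217 m²;  d cosθ + r = -0.18269 m.
|ω_lever| = |0.1538·11·-0.18269| / 0.0643217 = 4.8052 rad/s.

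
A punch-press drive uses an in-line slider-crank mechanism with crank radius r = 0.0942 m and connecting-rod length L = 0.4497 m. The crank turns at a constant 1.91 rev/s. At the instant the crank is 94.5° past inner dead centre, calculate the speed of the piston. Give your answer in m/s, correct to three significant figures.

ω = 2π·1.91 = 12 rad/s
For an in-line slider-crank, x = r cosθ + √(L² − r² sin²θ), so v = −rω sinθ·[1 + r cosθ/√(L² − r² sin²θ)].
With r = 0.0942 m, L = 0.4497 m, θ = 94.5°: √(L² − r² sin²θ) = 0.43979 m.
v = −0.0942·12·0.99692·[1 + 0.0942·-0.07846/0.43979] = -1.1081 m/s.
|v| = 1.1081 m/s.

1.11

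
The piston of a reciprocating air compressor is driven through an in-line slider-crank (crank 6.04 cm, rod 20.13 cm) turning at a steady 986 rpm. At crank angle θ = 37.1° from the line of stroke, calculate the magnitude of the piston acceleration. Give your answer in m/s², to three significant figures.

571

ω = 2π·986/60 = 103.3 rad/s
x(θ) = r cosθ + √(L² − r² sin²θ); with ω constant, a = ω²·d²x/dθ².
d²x/dθ² = −r cosθ − r²(cos2θ)/√u − r⁴ sin²2θ/(4u^{3/2}),  u = L² − r² sin²θ = 0.0391943 m².
Substituting r = 0.0604 m, L = 0.2013 m, θ = 37.1°: d²x/dθ² = -0.053588 m.
a = ω²·d²x/dθ² = (103.3)²·(-0.053588) = -571.32 m/s²;  |a| = 571.32 m/s².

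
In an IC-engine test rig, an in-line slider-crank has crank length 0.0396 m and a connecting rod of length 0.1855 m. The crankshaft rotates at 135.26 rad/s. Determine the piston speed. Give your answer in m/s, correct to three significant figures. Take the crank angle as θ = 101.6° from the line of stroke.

ω = 135.3 rad/s
For an in-line slider-crank, x = r cosθ + √(L² − r² sin²θ), so v = −rω sinθ·[1 + r cosθ/√(L² − r² sin²θ)].
With r = 0.0396 m, L = 0.1855 m, θ = 101.6°: √(L² − r² sin²θ) = 0.1814 m.
v = −0.0396·135.3·0.97958·[1 + 0.0396·-0.20108/0.1814] = -5.0166 m/s.
|v| = 5.0166 m/s.

5.02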